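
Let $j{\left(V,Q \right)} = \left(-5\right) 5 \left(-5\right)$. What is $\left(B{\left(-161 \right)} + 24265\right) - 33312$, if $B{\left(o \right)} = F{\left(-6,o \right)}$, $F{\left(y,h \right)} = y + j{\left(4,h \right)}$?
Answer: $-8928$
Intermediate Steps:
$j{\left(V,Q \right)} = 125$ ($j{\left(V,Q \right)} = \left(-25\right) \left(-5\right) = 125$)
$F{\left(y,h \right)} = 125 + y$ ($F{\left(y,h \right)} = y + 125 = 125 + y$)
$B{\left(o \right)} = 119$ ($B{\left(o \right)} = 125 - 6 = 119$)
$\left(B{\left(-161 \right)} + 24265\right) - 33312 = \left(119 + 24265\right) - 33312 = 24384 - 33312 = -8928$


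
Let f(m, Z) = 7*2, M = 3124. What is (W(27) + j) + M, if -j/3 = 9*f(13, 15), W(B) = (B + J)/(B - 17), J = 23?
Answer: 2751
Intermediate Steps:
W(B) = (23 + B)/(-17 + B) (W(B) = (B + 23)/(B - 17) = (23 + B)/(-17 + B))
f(m, Z) = 14
j = -378 (j = -27*14 = -3*126 = -378)
(W(27) + j) + M = ((23 + 27)/(-17 + 27) - 378) + 3124 = (50/10 - 378) + 3124 = ((⅒)*50 - 378) + 3124 = (5 - 378) + 3124 = -373 + 3124 = 2751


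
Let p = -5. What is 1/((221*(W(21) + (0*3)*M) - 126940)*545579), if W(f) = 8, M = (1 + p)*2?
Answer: -1/68291214588 ≈ -1.4643e-11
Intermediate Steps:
M = -8 (M = (1 - 5)*2 = -4*2 = -8)
1/((221*(W(21) + (0*3)*M) - 126940)*545579) = 1/(221*(8 + (0*3)*(-8)) - 126940*545579) = (1/545579)/(221*(8 + 0*(-8)) - 126940) = (1/545579)/(221*(8 + 0) - 126940) = (1/545579)/(221*8 - 126940) = (1/545579)/(1768 - 126940) = (1/545579)/(-125172) = -1/125172*1/545579 = -1/68291214588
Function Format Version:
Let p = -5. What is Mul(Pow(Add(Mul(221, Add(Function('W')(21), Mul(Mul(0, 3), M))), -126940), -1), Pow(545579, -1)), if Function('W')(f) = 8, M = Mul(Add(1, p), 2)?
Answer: Rational(-1, 68291214588) ≈ -1.4643e-11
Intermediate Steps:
M = -8 (M = Mul(Add(1, -5), 2) = Mul(-4, 2) = -8)
Mul(Pow(Add(Mul(221, Add(Function('W')(21), Mul(Mul(0, 3), M))), -126940), -1), Pow(545579, -1)) = Mul(Pow(Add(Mul(221, Add(8, Mul(Mul(0, 3), -8))), -126940), -1), Pow(545579, -1)) = Mul(Pow(Add(Mul(221, Add(8, Mul(0, -8))), -126940), -1), Rational(1, 545579)) = Mul(Pow(Add(Mul(221, Add(8, 0)), -126940), -1), Rational(1, 545579)) = Mul(Pow(Add(Mul(221, 8), -126940), -1), Rational(1, 545579)) = Mul(Pow(Add(1768, -126940), -1), Rational(1, 545579)) = Mul(Pow(-125172, -1), Rational(1, 545579)) = Mul(Rational(-1, 125172), Rational(1, 545579)) = Rational(-1, 68291214588)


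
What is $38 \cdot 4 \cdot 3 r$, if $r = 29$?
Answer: $13224$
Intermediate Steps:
$38 \cdot 4 \cdot 3 r = 38 \cdot 4 \cdot 3 \cdot 29 = 38 \cdot 12 \cdot 29 = 456 \cdot 29 = 13224$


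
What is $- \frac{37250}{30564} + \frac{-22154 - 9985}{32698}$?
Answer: $- \frac{275037112}{124922709} \approx -2.2017$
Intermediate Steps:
$- \frac{37250}{30564} + \frac{-22154 - 9985}{32698} = \left(-37250\right) \frac{1}{30564} - \frac{32139}{32698} = - \frac{18625}{15282} - \frac{32139}{32698} = - \frac{275037112}{124922709}$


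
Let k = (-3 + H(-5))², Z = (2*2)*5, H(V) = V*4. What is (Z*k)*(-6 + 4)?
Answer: -21160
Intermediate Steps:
H(V) = 4*V
Z = 20 (Z = 4*5 = 20)
k = 529 (k = (-3 + 4*(-5))² = (-3 - 20)² = (-23)² = 529)
(Z*k)*(-6 + 4) = (20*529)*(-6 + 4) = 10580*(-2) = -21160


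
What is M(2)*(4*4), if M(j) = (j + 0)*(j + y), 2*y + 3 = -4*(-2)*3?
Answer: 400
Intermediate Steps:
y = 21/2 (y = -3/2 + (-4*(-2)*3)/2 = -3/2 + (8*3)/2 = -3/2 + (½)*24 = -3/2 + 12 = 21/2 ≈ 10.500)
M(j) = j*(21/2 + j) (M(j) = (j + 0)*(j + 21/2) = j*(21/2 + j))
M(2)*(4*4) = ((½)*2*(21 + 2*2))*(4*4) = ((½)*2*(21 + 4))*16 = ((½)*2*25)*16 = 25*16 = 400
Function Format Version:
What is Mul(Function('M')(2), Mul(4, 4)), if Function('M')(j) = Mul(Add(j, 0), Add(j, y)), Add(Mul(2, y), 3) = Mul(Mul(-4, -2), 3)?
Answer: 400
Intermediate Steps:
y = Rational(21, 2) (y = Add(Rational(-3, 2), Mul(Rational(1, 2), Mul(Mul(-4, -2), 3))) = Add(Rational(-3, 2), Mul(Rational(1, 2), Mul(8, 3))) = Add(Rational(-3, 2), Mul(Rational(1, 2), 24)) = Add(Rational(-3, 2), 12) = Rational(21, 2) ≈ 10.500)
Function('M')(j) = Mul(j, Add(Rational(21, 2), j)) (Function('M')(j) = Mul(Add(j, 0), Add(j, Rational(21, 2))) = Mul(j, Add(Rational(21, 2), j)))
Mul(Function('M')(2), Mul(4, 4)) = Mul(Mul(Rational(1, 2), 2, Add(21, Mul(2, 2))), Mul(4, 4)) = Mul(Mul(Rational(1, 2), 2, Add(21, 4)), 16) = Mul(Mul(Rational(1, 2), 2, 25), 16) = Mul(25, 16) = 400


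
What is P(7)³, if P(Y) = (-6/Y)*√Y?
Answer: -216*√7/49 ≈ -11.663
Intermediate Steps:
P(Y) = -6/√Y
P(7)³ = (-6*√7/7)³ = -216*√7/49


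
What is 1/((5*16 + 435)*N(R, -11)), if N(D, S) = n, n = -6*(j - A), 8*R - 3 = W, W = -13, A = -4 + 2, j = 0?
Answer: -1/6180 ≈ -0.00016181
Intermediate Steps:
A = -2
R = -5/4 (R = 3/8 + (1/8)*(-13) = 3/8 - 13/8 = -5/4 ≈ -1.2500)
n = -12 (n = -6*(0 - 1*(-2)) = -6*(0 + 2) = -6*2 = -12)
N(D, S) = -12
1/((5*16 + 435)*N(R, -11)) = 1/((5*16 + 435)*(-12)) = 1/((80 + 435)*(-12)) = 1/(515*(-12)) = 1/(-6180) = -1/6180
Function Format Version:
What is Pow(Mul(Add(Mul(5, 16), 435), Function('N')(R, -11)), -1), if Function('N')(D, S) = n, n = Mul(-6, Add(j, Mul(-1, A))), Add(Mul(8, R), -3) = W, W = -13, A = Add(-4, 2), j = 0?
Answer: Rational(-1, 6180) ≈ -0.00016181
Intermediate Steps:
A = -2
R = Rational(-5, 4) (R = Add(Rational(3, 8), Mul(Rational(1, 8), -13)) = Add(Rational(3, 8), Rational(-13, 8)) = Rational(-5, 4) ≈ -1.2500)
n = -12 (n = Mul(-6, Add(0, Mul(-1, -2))) = Mul(-6, Add(0, 2)) = Mul(-6, 2) = -12)
Function('N')(D, S) = -12
Pow(Mul(Add(Mul(5, 16), 435), Function('N')(R, -11)), -1) = Pow(Mul(Add(Mul(5, 16), 435), -12), -1) = Pow(Mul(Add(80, 435), -12), -1) = Pow(Mul(515, -12), -1) = Pow(-6180, -1) = Rational(-1, 6180)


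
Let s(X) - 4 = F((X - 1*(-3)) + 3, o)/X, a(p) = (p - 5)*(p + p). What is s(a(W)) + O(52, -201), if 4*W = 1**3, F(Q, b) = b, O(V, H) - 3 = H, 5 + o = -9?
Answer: -3574/19 ≈ -188.11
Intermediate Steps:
o = -14 (o = -5 - 9 = -14)
O(V, H) = 3 + H
W = 1/4 (W = (1/4)*1**3 = (1/4)*1 = 1/4 ≈ 0.25000)
a(p) = 2*p*(-5 + p) (a(p) = (-5 + p)*(2*p) = 2*p*(-5 + p))
s(X) = 4 - 14/X
s(a(W)) + O(52, -201) = (4 - 14*2/(-5 + 1/4)) + (3 - 201) = (4 - 14/(2*(1/4)*(-19/4))) - 198 = (4 - 14/(-19/8)) - 198 = (4 - 14*(-8/19)) - 198 = (4 + 112/19) - 198 = 188/19 - 198 = -3574/19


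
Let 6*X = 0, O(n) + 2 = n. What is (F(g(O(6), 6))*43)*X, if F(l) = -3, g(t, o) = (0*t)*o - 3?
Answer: 0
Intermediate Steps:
O(n) = -2 + n
g(t, o) = -3 (g(t, o) = 0*o - 3 = 0 - 3 = -3)
X = 0 (X = (⅙)*0 = 0)
(F(g(O(6), 6))*43)*X = -3*43*0 = -129*0 = 0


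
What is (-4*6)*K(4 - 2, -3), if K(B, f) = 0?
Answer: 0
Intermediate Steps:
(-4*6)*K(4 - 2, -3) = -4*6*0 = -24*0 = 0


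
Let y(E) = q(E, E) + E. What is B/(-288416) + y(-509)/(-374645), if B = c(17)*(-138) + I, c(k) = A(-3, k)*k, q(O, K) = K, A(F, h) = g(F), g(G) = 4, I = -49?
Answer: 3827633773/108053612320 ≈ 0.035423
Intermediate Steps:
A(F, h) = 4
c(k) = 4*k
y(E) = 2*E (y(E) = E + E = 2*E)
B = -9433 (B = (4*17)*(-138) - 49 = 68*(-138) - 49 = -9384 - 49 = -9433)
B/(-288416) + y(-509)/(-374645) = -9433/(-288416) + (2*(-509))/(-374645) = -9433*(-1/288416) - 1018*(-1/374645) = 9433/288416 + 1018/374645 = 3827633773/108053612320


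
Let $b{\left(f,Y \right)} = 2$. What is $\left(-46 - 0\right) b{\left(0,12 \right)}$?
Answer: $-92$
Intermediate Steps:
$\left(-46 - 0\right) b{\left(0,12 \right)} = \left(-46 - 0\right) 2 = \left(-46 + \left(-14 + 14\right)\right) 2 = \left(-46 + 0\right) 2 = \left(-46\right) 2 = -92$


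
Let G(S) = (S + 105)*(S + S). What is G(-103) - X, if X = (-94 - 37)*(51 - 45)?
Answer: 374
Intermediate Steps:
G(S) = 2*S*(105 + S) (G(S) = (105 + S)*(2*S) = 2*S*(105 + S))
X = -786 (X = -131*6 = -786)
G(-103) - X = 2*(-103)*(105 - 103) - 1*(-786) = 2*(-103)*2 + 786 = -412 + 786 = 374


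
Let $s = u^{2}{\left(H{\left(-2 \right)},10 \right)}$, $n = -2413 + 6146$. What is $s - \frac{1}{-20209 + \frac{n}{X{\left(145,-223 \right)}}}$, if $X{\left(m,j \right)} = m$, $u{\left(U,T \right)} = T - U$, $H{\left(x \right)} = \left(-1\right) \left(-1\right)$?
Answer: $\frac{237052477}{2926572} \approx 81.0$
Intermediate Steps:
$n = 3733$
$H{\left(x \right)} = 1$
$s = 81$ ($s = \left(10 - 1\right)^{2} = 9^{2} = 81$)
$s - \frac{1}{-20209 + \frac{n}{X{\left(145,-223 \right)}}} = 81 - \frac{1}{-20209 + \frac{3733}{145}} = 81 - \frac{1}{- \frac{2926572}{145}} = 81 - - \frac{145}{2926572} = 81 + \frac{145}{2926572} = \frac{237052477}{2926572}$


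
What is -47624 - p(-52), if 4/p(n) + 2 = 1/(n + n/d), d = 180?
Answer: -226252212/4751 ≈ -47622.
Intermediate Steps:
p(n) = 4/(-2 + 180/(181*n)) (p(n) = 4/(-2 + 1/(n + n/180)) = 4/(-2 + 1/(181*n/180)) = 4/(-2 + 180/(181*n)))
-47624 - p(-52) = -47624 - (-362)*(-52)/(-90 + 181*(-52)) = -47624 - (-362)*(-52)/(-90 - 9412) = -47624 - (-362)*(-52)/(-9502) = -47624 - (-362)*(-52)*(-1)/9502 = -47624 - 1*(-9412/4751) = -47624 + 9412/4751 = -226252212/4751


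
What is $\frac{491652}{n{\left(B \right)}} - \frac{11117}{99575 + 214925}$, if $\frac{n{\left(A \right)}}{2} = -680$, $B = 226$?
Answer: $- \frac{56852821}{157250} \approx -361.54$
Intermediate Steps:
$n{\left(A \right)} = -1360$ ($n{\left(A \right)} = 2 \left(-680\right) = -1360$)
$\frac{491652}{n{\left(B \right)}} - \frac{11117}{99575 + 214925} = \frac{491652}{-1360} - \frac{11117}{99575 + 214925} = 491652 \left(- \frac{1}{1360}\right) - \frac{11117}{314500} = - \frac{122913}{340} - \frac{11117}{314500} = - \frac{56852821}{157250}$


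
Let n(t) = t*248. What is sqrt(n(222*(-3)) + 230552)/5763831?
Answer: 2*sqrt(16346)/5763831 ≈ 4.4363e-5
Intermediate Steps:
n(t) = 248*t
sqrt(n(222*(-3)) + 230552)/5763831 = sqrt(248*(222*(-3)) + 230552)/5763831 = sqrt(248*(-666) + 230552)*(1/5763831) = sqrt(-165168 + 230552)*(1/5763831) = sqrt(65384)*(1/5763831) = (2*sqrt(16346))*(1/5763831) = 2*sqrt(16346)/5763831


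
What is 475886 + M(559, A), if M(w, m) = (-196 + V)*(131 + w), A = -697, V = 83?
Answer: 397916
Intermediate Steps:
M(w, m) = -14803 - 113*w (M(w, m) = (-196 + 83)*(131 + w) = -113*(131 + w) = -14803 - 113*w)
475886 + M(559, A) = 475886 + (-14803 - 113*559) = 475886 + (-14803 - 63167) = 475886 - 77970 = 397916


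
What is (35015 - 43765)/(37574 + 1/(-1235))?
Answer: -1543750/6629127 ≈ -0.23287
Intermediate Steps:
(35015 - 43765)/(37574 + 1/(-1235)) = -8750/(37574 - 1/1235) = -8750/46403889/1235 = -8750*1235/46403889 = -1543750/6629127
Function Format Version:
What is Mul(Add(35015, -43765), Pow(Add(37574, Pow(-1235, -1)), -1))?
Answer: Rational(-1543750, 6629127) ≈ -0.23287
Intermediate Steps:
Mul(Add(35015, -43765), Pow(Add(37574, Pow(-1235, -1)), -1)) = Mul(-8750, Pow(Add(37574, Rational(-1, 1235)), -1)) = Mul(-8750, Pow(Rational(46403889, 1235), -1)) = Mul(-8750, Rational(1235, 46403889)) = Rational(-1543750, 6629127)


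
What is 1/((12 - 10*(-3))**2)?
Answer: 1/1764 ≈ 0.00056689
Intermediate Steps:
1/((12 - 10*(-3))**2) = 1/((12 + 30)**2) = 1/(42**2) = 1/1764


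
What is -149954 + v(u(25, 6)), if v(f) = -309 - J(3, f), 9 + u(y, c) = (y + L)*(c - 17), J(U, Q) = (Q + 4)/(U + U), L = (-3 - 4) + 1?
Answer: -450682/3 ≈ -1.5023e+5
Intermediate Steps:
L = -6 (L = -7 + 1 = -6)
J(U, Q) = (4 + Q)/(2*U) (J(U, Q) = (4 + Q)/((2*U)) = (4 + Q)*(1/(2*U)) = (4 + Q)/(2*U))
u(y, c) = -9 + (-17 + c)*(-6 + y) (u(y, c) = -9 + (y - 6)*(c - 17) = -9 + (-6 + y)*(-17 + c) = -9 + (-17 + c)*(-6 + y))
v(f) = -929/3 - f/6 (v(f) = -309 - (4 + f)/(2*3) = -309 - (⅔ + f/6) = -309 + (-⅔ - f/6) = -929/3 - f/6)
-149954 + v(u(25, 6)) = -149954 + (-929/3 - (93 - 17*25 - 6*6 + 6*25)/6) = -149954 + (-929/3 - (93 - 425 - 36 + 150)/6) = -149954 + (-929/3 - ⅙*(-218)) = -149954 + (-929/3 + 109/3) = -149954 - 820/3 = -450682/3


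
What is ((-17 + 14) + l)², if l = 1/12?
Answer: 1225/144 ≈ 8.5069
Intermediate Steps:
l = 1/12 ≈ 0.083333
((-17 + 14) + l)² = ((-17 + 14) + 1/12)² = (-3 + 1/12)² = (-35/12)² = 1225/144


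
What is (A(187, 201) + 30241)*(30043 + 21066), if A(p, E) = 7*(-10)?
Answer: 1542009639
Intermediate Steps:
A(p, E) = -70
(A(187, 201) + 30241)*(30043 + 21066) = (-70 + 30241)*(30043 + 21066) = 30171*51109 = 1542009639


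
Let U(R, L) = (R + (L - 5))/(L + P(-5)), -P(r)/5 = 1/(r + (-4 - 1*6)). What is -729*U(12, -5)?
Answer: 2187/7 ≈ 312.43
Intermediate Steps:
P(r) = -5/(-10 + r) (P(r) = -5/(r + (-4 - 1*6)) = -5/(r + (-4 - 6)) = -5/(r - 10) = -5/(-10 + r))
U(R, L) = (-5 + L + R)/(⅓ + L) (U(R, L) = (R + (L - 5))/(L - 5/(-10 - 5)) = (R + (-5 + L))/(L - 5/(-15)) = (-5 + L + R)/(L - 5*(-1/15)) = (-5 + L + R)/(L + ⅓) = (-5 + L + R)/(⅓ + L))
-729*U(12, -5) = -2187*(-5 - 5 + 12)/(1 + 3*(-5)) = -2187*2/(1 - 15) = -2187*2/(-14) = -2187*(-1)*2/14 = -729*(-3/7) = 2187/7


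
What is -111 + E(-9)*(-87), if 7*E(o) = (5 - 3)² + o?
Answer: -342/7 ≈ -48.857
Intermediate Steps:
E(o) = 4/7 + o/7 (E(o) = ((5 - 3)² + o)/7 = (2² + o)/7 = (4 + o)/7 = 4/7 + o/7)
-111 + E(-9)*(-87) = -111 + (4/7 + (⅐)*(-9))*(-87) = -111 + (4/7 - 9/7)*(-87) = -111 - 5/7*(-87) = -111 + 435/7 = -342/7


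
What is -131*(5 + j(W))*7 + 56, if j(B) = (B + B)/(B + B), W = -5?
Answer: -5446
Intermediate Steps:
j(B) = 1 (j(B) = (2*B)/((2*B)) = (2*B)*(1/(2*B)) = 1)
-131*(5 + j(W))*7 + 56 = -131*(5 + 1)*7 + 56 = -786*7 + 56 = -131*42 + 56 = -5502 + 56 = -5446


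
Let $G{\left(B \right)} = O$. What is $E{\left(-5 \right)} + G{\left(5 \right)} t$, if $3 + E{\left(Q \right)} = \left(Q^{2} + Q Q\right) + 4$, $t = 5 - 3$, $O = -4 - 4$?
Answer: $35$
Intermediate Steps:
$O = -8$
$t = 2$ ($t = 5 - 3 = 2$)
$G{\left(B \right)} = -8$
$E{\left(Q \right)} = 1 + 2 Q^{2}$ ($E{\left(Q \right)} = -3 + \left(\left(Q^{2} + Q Q\right) + 4\right) = -3 + \left(\left(Q^{2} + Q^{2}\right) + 4\right) = -3 + \left(2 Q^{2} + 4\right) = -3 + \left(4 + 2 Q^{2}\right) = 1 + 2 Q^{2}$)
$E{\left(-5 \right)} + G{\left(5 \right)} t = \left(1 + 2 \left(-5\right)^{2}\right) - 16 = \left(1 + 2 \cdot 25\right) - 16 = \left(1 + 50\right) - 16 = 51 - 16 = 35$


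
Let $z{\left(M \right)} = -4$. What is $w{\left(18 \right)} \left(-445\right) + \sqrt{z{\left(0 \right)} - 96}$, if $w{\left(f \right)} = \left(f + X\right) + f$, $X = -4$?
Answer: $-14240 + 10 i \approx -14240.0 + 10.0 i$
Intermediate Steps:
$w{\left(f \right)} = -4 + 2 f$ ($w{\left(f \right)} = \left(f - 4\right) + f = \left(-4 + f\right) + f = -4 + 2 f$)
$w{\left(18 \right)} \left(-445\right) + \sqrt{z{\left(0 \right)} - 96} = \left(-4 + 2 \cdot 18\right) \left(-445\right) + \sqrt{-4 - 96} = \left(-4 + 36\right) \left(-445\right) + \sqrt{-100} = 32 \left(-445\right) + 10 i = -14240 + 10 i$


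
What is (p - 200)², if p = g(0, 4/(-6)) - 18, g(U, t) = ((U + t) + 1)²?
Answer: 3845521/81 ≈ 47476.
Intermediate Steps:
g(U, t) = (1 + U + t)²
p = -161/9 (p = (1 + 0 + 4/(-6))² - 18 = (1 + 0 + 4*(-⅙))² - 18 = (1 + 0 - ⅔)² - 18 = (⅓)² - 18 = ⅑ - 18 = -161/9 ≈ -17.889)
(p - 200)² = (-161/9 - 200)² = (-1961/9)² = 3845521/81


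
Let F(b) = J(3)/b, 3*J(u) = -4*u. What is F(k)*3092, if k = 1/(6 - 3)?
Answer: -37104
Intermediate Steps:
J(u) = -4*u/3 (J(u) = (-4*u)/3 = -4*u/3)
k = ⅓ (k = 1/3 = ⅓ ≈ 0.33333)
F(b) = -4/b (F(b) = (-4/3*3)/b = -4/b)
F(k)*3092 = -4/⅓*3092 = -4*3*3092 = -12*3092 = -37104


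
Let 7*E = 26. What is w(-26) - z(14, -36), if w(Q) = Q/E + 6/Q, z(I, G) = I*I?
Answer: -2642/13 ≈ -203.23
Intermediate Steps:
z(I, G) = I²
E = 26/7 (E = (⅐)*26 = 26/7 ≈ 3.7143)
w(Q) = 6/Q + 7*Q/26 (w(Q) = Q/(26/7) + 6/Q = Q*(7/26) + 6/Q = 7*Q/26 + 6/Q = 6/Q + 7*Q/26)
w(-26) - z(14, -36) = (6/(-26) + (7/26)*(-26)) - 1*14² = (6*(-1/26) - 7) - 1*196 = (-3/13 - 7) - 196 = -94/13 - 196 = -2642/13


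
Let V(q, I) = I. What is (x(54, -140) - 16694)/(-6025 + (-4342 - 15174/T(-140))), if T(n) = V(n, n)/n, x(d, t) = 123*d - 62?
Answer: 10114/25541 ≈ 0.39599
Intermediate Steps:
x(d, t) = -62 + 123*d
T(n) = 1 (T(n) = n/n = 1)
(x(54, -140) - 16694)/(-6025 + (-4342 - 15174/T(-140))) = ((-62 + 123*54) - 16694)/(-6025 + (-4342 - 15174/1)) = ((-62 + 6642) - 16694)/(-6025 + (-4342 - 15174)) = (6580 - 16694)/(-6025 + (-4342 - 1*15174)) = -10114/(-6025 + (-4342 - 15174)) = -10114/(-6025 - 19516) = -10114/(-25541) = -10114*(-1/25541) = 10114/25541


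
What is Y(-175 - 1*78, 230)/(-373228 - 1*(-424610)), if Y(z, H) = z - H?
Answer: -21/2234 ≈ -0.0094002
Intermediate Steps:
Y(-175 - 1*78, 230)/(-373228 - 1*(-424610)) = ((-175 - 1*78) - 1*230)/(-373228 - 1*(-424610)) = ((-175 - 78) - 230)/(-373228 + 424610) = (-253 - 230)/51382 = -483*1/51382 = -21/2234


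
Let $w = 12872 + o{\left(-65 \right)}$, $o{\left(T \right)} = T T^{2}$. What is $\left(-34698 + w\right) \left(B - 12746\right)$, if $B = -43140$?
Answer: $16567460586$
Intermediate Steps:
$o{\left(T \right)} = T^{3}$
$w = -261753$ ($w = 12872 + \left(-65\right)^{3} = 12872 - 274625 = -261753$)
$\left(-34698 + w\right) \left(B - 12746\right) = \left(-34698 - 261753\right) \left(-43140 - 12746\right) = \left(-296451\right) \left(-55886\right) = 16567460586$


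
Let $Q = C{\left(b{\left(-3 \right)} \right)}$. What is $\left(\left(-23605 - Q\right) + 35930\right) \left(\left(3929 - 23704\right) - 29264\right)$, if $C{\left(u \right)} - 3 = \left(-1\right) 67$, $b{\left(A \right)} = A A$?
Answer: $-607544171$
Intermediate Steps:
$b{\left(A \right)} = A^{2}$
$C{\left(u \right)} = -64$ ($C{\left(u \right)} = 3 - 67 = -64$)
$Q = -64$
$\left(\left(-23605 - Q\right) + 35930\right) \left(\left(3929 - 23704\right) - 29264\right) = \left(\left(-23605 - -64\right) + 35930\right) \left(\left(3929 - 23704\right) - 29264\right) = \left(\left(-23605 + 64\right) + 35930\right) \left(-19775 - 29264\right) = \left(-23541 + 35930\right) \left(-49039\right) = 12389 \left(-49039\right) = -607544171$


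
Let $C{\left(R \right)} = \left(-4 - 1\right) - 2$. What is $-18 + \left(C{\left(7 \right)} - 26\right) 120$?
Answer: $-3978$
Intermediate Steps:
$C{\left(R \right)} = -7$ ($C{\left(R \right)} = -5 - 2 = -7$)
$-18 + \left(C{\left(7 \right)} - 26\right) 120 = -18 + \left(-7 - 26\right) 120 = -18 - 3960 = -3978$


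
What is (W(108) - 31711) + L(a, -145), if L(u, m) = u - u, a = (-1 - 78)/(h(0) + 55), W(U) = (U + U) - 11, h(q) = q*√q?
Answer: -31506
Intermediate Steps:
h(q) = q^(3/2)
W(U) = -11 + 2*U (W(U) = 2*U - 11 = -11 + 2*U)
a = -79/55 (a = (-1 - 78)/(0^(3/2) + 55) = -79/(0 + 55) = -79/55 ≈ -1.4364)
L(u, m) = 0
(W(108) - 31711) + L(a, -145) = ((-11 + 2*108) - 31711) + 0 = ((-11 + 216) - 31711) + 0 = (205 - 31711) + 0 = -31506 + 0 = -31506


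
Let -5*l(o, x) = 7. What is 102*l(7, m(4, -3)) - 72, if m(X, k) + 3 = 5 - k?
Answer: -1074/5 ≈ -214.80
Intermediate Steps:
m(X, k) = 2 - k (m(X, k) = -3 + (5 - k) = 2 - k)
l(o, x) = -7/5 (l(o, x) = -1/5*7 = -7/5)
102*l(7, m(4, -3)) - 72 = 102*(-7/5) - 72 = -714/5 - 72 = -1074/5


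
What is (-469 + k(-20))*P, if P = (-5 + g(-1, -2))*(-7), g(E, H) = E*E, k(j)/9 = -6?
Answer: -14644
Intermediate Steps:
k(j) = -54 (k(j) = 9*(-6) = -54)
g(E, H) = E²
P = 28 (P = (-5 + (-1)²)*(-7) = (-5 + 1)*(-7) = -4*(-7) = 28)
(-469 + k(-20))*P = (-469 - 54)*28 = -523*28 = -14644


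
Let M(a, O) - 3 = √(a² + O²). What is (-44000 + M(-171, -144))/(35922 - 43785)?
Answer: 43997/7863 - 3*√617/2621 ≈ 5.5670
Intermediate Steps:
M(a, O) = 3 + √(O² + a²) (M(a, O) = 3 + √(a² + O²) = 3 + √(O² + a²))
(-44000 + M(-171, -144))/(35922 - 43785) = (-44000 + (3 + √((-144)² + (-171)²)))/(35922 - 43785) = (-44000 + (3 + √(20736 + 29241)))/(-7863) = (-44000 + (3 + √49977))*(-1/7863) = (-44000 + (3 + 9*√617))*(-1/7863) = (-43997 + 9*√617)*(-1/7863) = 43997/7863 - 3*√617/2621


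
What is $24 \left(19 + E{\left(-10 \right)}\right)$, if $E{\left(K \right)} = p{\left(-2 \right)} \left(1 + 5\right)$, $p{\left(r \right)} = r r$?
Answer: $1032$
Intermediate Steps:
$p{\left(r \right)} = r^{2}$
$E{\left(K \right)} = 24$ ($E{\left(K \right)} = \left(-2\right)^{2} \left(1 + 5\right) = 4 \cdot 6 = 24$)
$24 \left(19 + E{\left(-10 \right)}\right) = 24 \left(19 + 24\right) = 24 \cdot 43 = 1032$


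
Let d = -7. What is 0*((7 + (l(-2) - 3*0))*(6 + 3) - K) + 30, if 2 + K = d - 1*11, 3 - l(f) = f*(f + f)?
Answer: 30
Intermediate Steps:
l(f) = 3 - 2*f² (l(f) = 3 - f*(f + f) = 3 - f*2*f = 3 - 2*f²)
K = -20 (K = -2 + (-7 - 1*11) = -2 + (-7 - 11) = -2 - 18 = -20)
0*((7 + (l(-2) - 3*0))*(6 + 3) - K) + 30 = 0*((7 + ((3 - 2*(-2)²) - 3*0))*(6 + 3) - 1*(-20)) + 30 = 0*((7 + ((3 - 2*4) + 0))*9 + 20) + 30 = 0*((7 + ((3 - 8) + 0))*9 + 20) + 30 = 0*((7 + (-5 + 0))*9 + 20) + 30 = 0*((7 - 5)*9 + 20) + 30 = 0*(2*9 + 20) + 30 = 0*(18 + 20) + 30 = 0*38 + 30 = 0 + 30 = 30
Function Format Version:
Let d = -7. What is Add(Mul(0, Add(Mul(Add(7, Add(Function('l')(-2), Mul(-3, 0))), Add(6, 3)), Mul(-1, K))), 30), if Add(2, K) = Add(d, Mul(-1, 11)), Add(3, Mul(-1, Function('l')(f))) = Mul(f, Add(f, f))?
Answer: 30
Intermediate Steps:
Function('l')(f) = Add(3, Mul(-2, Pow(f, 2))) (Function('l')(f) = Add(3, Mul(-1, Mul(f, Add(f, f)))) = Add(3, Mul(-1, Mul(f, Mul(2, f)))) = Add(3, Mul(-1, Mul(2, Pow(f, 2)))) = Add(3, Mul(-2, Pow(f, 2))))
K = -20 (K = Add(-2, Add(-7, Mul(-1, 11))) = Add(-2, Add(-7, -11)) = Add(-2, -18) = -20)
Add(Mul(0, Add(Mul(Add(7, Add(Function('l')(-2), Mul(-3, 0))), Add(6, 3)), Mul(-1, K))), 30) = Add(Mul(0, Add(Mul(Add(7, Add(Add(3, Mul(-2, Pow(-2, 2))), Mul(-3, 0))), Add(6, 3)), Mul(-1, -20))), 30) = Add(Mul(0, Add(Mul(Add(7, Add(Add(3, Mul(-2, 4)), 0)), 9), 20)), 30) = Add(Mul(0, Add(Mul(Add(7, Add(Add(3, -8), 0)), 9), 20)), 30) = Add(Mul(0, Add(Mul(Add(7, Add(-5, 0)), 9), 20)), 30) = Add(Mul(0, Add(Mul(Add(7, -5), 9), 20)), 30) = Add(Mul(0, Add(Mul(2, 9), 20)), 30) = Add(Mul(0, Add(18, 20)), 30) = Add(Mul(0, 38), 30) = Add(0, 30) = 30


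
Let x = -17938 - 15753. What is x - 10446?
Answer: -44137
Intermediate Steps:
x = -33691
x - 10446 = -33691 - 10446 = -44137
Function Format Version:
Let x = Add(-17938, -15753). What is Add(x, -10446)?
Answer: -44137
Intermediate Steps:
x = -33691
Add(x, -10446) = Add(-33691, -10446) = -44137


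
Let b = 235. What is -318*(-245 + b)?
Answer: 3180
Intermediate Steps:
-318*(-245 + b) = -318*(-245 + 235) = -318*(-10) = 3180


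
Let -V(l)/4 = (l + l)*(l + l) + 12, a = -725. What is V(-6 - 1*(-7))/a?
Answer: 64/725 ≈ 0.088276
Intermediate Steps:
V(l) = -48 - 16*l² (V(l) = -4*((l + l)*(l + l) + 12) = -4*((2*l)*(2*l) + 12) = -4*(4*l² + 12) = -4*(12 + 4*l²) = -48 - 16*l²)
V(-6 - 1*(-7))/a = (-48 - 16*(-6 - 1*(-7))²)/(-725) = (-48 - 16*(-6 + 7)²)*(-1/725) = (-48 - 16*1²)*(-1/725) = (-48 - 16*1)*(-1/725) = (-48 - 16)*(-1/725) = -64*(-1/725) = 64/725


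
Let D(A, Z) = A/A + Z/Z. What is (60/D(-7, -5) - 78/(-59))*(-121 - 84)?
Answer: -378840/59 ≈ -6421.0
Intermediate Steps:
D(A, Z) = 2 (D(A, Z) = 1 + 1 = 2)
(60/D(-7, -5) - 78/(-59))*(-121 - 84) = (60/2 - 78/(-59))*(-121 - 84) = (60*(1/2) - 78*(-1/59))*(-205) = (30 + 78/59)*(-205) = (1848/59)*(-205) = -378840/59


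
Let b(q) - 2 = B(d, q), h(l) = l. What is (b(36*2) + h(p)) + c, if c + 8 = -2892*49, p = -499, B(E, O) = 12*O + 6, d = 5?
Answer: -141343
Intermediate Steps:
B(E, O) = 6 + 12*O
b(q) = 8 + 12*q (b(q) = 2 + (6 + 12*q) = 8 + 12*q)
c = -141716 (c = -8 - 2892*49 = -8 - 141708 = -141716)
(b(36*2) + h(p)) + c = ((8 + 12*(36*2)) - 499) - 141716 = ((8 + 12*72) - 499) - 141716 = ((8 + 864) - 499) - 141716 = (872 - 499) - 141716 = 373 - 141716 = -141343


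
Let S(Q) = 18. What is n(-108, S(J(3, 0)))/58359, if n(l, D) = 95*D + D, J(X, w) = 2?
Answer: 576/19453 ≈ 0.029610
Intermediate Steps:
n(l, D) = 96*D
n(-108, S(J(3, 0)))/58359 = (96*18)/58359 = 1728*(1/58359) = 576/19453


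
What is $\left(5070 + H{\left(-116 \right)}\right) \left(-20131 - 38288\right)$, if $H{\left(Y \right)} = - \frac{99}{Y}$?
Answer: $- \frac{34363165761}{116} \approx -2.9623 \cdot 10^{8}$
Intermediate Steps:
$\left(5070 + H{\left(-116 \right)}\right) \left(-20131 - 38288\right) = \left(5070 - \frac{99}{-116}\right) \left(-20131 - 38288\right) = \left(5070 - - \frac{99}{116}\right) \left(-58419\right) = \left(5070 + \frac{99}{116}\right) \left(-58419\right) = \frac{588219}{116} \left(-58419\right) = - \frac{34363165761}{116}$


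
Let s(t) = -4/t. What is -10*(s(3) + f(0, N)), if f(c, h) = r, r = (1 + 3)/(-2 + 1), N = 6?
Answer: 160/3 ≈ 53.333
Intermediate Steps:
r = -4 (r = 4/(-1) = 4*(-1) = -4)
f(c, h) = -4
-10*(s(3) + f(0, N)) = -10*(-4/3 - 4) = -10*(-16/3) = 160/3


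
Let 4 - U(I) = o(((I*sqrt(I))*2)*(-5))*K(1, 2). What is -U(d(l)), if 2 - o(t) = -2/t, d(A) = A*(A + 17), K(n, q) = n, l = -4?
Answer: -2 - I*sqrt(13)/6760 ≈ -2.0 - 0.00053337*I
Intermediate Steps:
d(A) = A*(17 + A)
o(t) = 2 + 2/t (o(t) = 2 - (-2)/t = 2 + 2/t)
U(I) = 2 + 1/(5*I**(3/2)) (U(I) = 4 - (2 + 2/((((I*sqrt(I))*2)*(-5)))) = 4 - (2 + 2/(((I**(3/2)*2)*(-5)))) = 4 - (2 + 2/(((2*I**(3/2))*(-5)))) = 4 - (2 + 2/((-10*I**(3/2)))) = 4 - (2 + 2*(-1/(10*I**(3/2)))) = 4 - (2 - 1/(5*I**(3/2))) = 4 + (-2 + 1/(5*I**(3/2))) = 2 + 1/(5*I**(3/2)))
-U(d(l)) = -(2 + 1/(5*(-4*(17 - 4))**(3/2))) = -(2 + 1/(5*(-4*13)**(3/2))) = -(2 + 1/(5*(-52)**(3/2))) = -(2 + (I*sqrt(13)/1352)/5) = -(2 + I*sqrt(13)/6760) = -2 - I*sqrt(13)/6760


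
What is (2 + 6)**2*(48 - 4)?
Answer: 2816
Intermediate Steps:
(2 + 6)**2*(48 - 4) = 8**2*44 = 64*44 = 2816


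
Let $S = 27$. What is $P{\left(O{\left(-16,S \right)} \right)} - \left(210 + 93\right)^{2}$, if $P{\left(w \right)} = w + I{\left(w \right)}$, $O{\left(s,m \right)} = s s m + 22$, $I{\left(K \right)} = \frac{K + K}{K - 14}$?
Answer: $- \frac{146830283}{1730} \approx -84873.0$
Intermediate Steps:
$I{\left(K \right)} = \frac{2 K}{-14 + K}$
$O{\left(s,m \right)} = 22 + m s^{2}$ ($O{\left(s,m \right)} = s^{2} m + 22 = m s^{2} + 22 = 22 + m s^{2}$)
$P{\left(w \right)} = w + \frac{2 w}{-14 + w}$
$P{\left(O{\left(-16,S \right)} \right)} - \left(210 + 93\right)^{2} = \frac{\left(22 + 27 \left(-16\right)^{2}\right) \left(-12 + \left(22 + 27 \left(-16\right)^{2}\right)\right)}{-14 + \left(22 + 27 \left(-16\right)^{2}\right)} - \left(210 + 93\right)^{2} = \frac{\left(22 + 27 \cdot 256\right) \left(-12 + \left(22 + 27 \cdot 256\right)\right)}{-14 + \left(22 + 27 \cdot 256\right)} - 303^{2} = \frac{\left(22 + 6912\right) \left(-12 + \left(22 + 6912\right)\right)}{-14 + \left(22 + 6912\right)} - 91809 = \frac{6934 \left(-12 + 6934\right)}{-14 + 6934} - 91809 = 6934 \cdot \frac{1}{6920} \cdot 6922 - 91809 = \frac{11999287}{1730} - 91809 = - \frac{146830283}{1730}$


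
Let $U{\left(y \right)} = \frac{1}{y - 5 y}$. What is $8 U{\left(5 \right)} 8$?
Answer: $- \frac{16}{5} \approx -3.2$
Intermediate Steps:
$U{\left(y \right)} = - \frac{1}{4 y}$ ($U{\left(y \right)} = \frac{1}{\left(-4\right) y} = - \frac{1}{4 y}$)
$8 U{\left(5 \right)} 8 = 8 \left(- \frac{1}{4 \cdot 5}\right) 8 = 8 \left(\left(- \frac{1}{4}\right) \frac{1}{5}\right) 8 = 8 \left(- \frac{1}{20}\right) 8 = \left(- \frac{2}{5}\right) 8 = - \frac{16}{5}$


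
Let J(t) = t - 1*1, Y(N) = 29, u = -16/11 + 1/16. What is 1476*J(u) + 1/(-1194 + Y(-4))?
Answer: -180981629/51260 ≈ -3530.7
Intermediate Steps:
u = -245/176 (u = -16*1/11 + 1*(1/16) = -16/11 + 1/16 = -245/176 ≈ -1.3920)
J(t) = -1 + t (J(t) = t - 1 = -1 + t)
1476*J(u) + 1/(-1194 + Y(-4)) = 1476*(-1 - 245/176) + 1/(-1194 + 29) = 1476*(-421/176) + 1/(-1165) = -155349/44 - 1/1165 = -180981629/51260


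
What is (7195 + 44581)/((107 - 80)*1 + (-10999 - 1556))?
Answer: -3236/783 ≈ -4.1328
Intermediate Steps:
(7195 + 44581)/((107 - 80)*1 + (-10999 - 1556)) = 51776/(27*1 - 12555) = 51776/(27 - 12555) = 51776/(-12528) = 51776*(-1/12528) = -3236/783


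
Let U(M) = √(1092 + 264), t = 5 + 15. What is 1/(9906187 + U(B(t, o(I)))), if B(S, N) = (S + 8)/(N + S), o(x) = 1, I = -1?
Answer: 9906187/98132540877613 - 2*√339/98132540877613 ≈ 1.0095e-7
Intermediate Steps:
t = 20
B(S, N) = (8 + S)/(N + S)
U(M) = 2*√339 (U(M) = √1356 = 2*√339)
1/(9906187 + U(B(t, o(I)))) = 1/(9906187 + 2*√339)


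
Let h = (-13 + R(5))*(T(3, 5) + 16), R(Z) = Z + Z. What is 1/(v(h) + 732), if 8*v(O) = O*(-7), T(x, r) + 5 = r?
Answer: 1/774 ≈ 0.0012920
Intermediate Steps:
R(Z) = 2*Z
T(x, r) = -5 + r
h = -48 (h = (-13 + 2*5)*((-5 + 5) + 16) = (-13 + 10)*(0 + 16) = -3*16 = -48)
v(O) = -7*O/8 (v(O) = (O*(-7))/8 = (-7*O)/8 = -7*O/8)
1/(v(h) + 732) = 1/(-7/8*(-48) + 732) = 1/(42 + 732) = 1/774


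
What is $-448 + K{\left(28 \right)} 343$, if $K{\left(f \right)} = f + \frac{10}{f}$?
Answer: $\frac{18557}{2} \approx 9278.5$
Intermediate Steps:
$-448 + K{\left(28 \right)} 343 = -448 + \left(28 + \frac{10}{28}\right) 343 = -448 + \left(28 + 10 \cdot \frac{1}{28}\right) 343 = -448 + \left(28 + \frac{5}{14}\right) 343 = -448 + \frac{397}{14} \cdot 343 = -448 + \frac{19453}{2} = \frac{18557}{2}$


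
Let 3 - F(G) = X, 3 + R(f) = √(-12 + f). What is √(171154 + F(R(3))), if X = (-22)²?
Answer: √170673 ≈ 413.13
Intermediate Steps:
R(f) = -3 + √(-12 + f)
X = 484
F(G) = -481 (F(G) = 3 - 1*484 = 3 - 484 = -481)
√(171154 + F(R(3))) = √(171154 - 481) = √170673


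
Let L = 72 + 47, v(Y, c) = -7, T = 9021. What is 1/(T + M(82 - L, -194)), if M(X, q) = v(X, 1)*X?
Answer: 1/9280 ≈ 0.00010776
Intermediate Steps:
L = 119
M(X, q) = -7*X
1/(T + M(82 - L, -194)) = 1/(9021 - 7*(82 - 1*119)) = 1/(9021 - 7*(82 - 119)) = 1/(9021 - 7*(-37)) = 1/(9021 + 259) = 1/9280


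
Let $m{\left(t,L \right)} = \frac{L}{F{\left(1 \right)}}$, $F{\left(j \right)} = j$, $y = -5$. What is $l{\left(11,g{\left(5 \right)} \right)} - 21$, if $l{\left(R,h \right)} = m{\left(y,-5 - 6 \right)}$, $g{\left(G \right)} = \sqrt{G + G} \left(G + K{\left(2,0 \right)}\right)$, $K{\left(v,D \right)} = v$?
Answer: $-32$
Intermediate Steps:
$m{\left(t,L \right)} = L$ ($m{\left(t,L \right)} = \frac{L}{1} = L 1 = L$)
$g{\left(G \right)} = \sqrt{2} \sqrt{G} \left(2 + G\right)$ ($g{\left(G \right)} = \sqrt{G + G} \left(G + 2\right) = \sqrt{2 G} \left(2 + G\right) = \sqrt{2} \sqrt{G} \left(2 + G\right)$)
$l{\left(R,h \right)} = -11$ ($l{\left(R,h \right)} = -5 - 6 = -11$)
$l{\left(11,g{\left(5 \right)} \right)} - 21 = -11 - 21 = -32$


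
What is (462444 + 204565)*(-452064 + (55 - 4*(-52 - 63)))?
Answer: -301187246941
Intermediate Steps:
(462444 + 204565)*(-452064 + (55 - 4*(-52 - 63))) = 667009*(-452064 + (55 - 4*(-115))) = 667009*(-452064 + (55 + 460)) = 667009*(-452064 + 515) = 667009*(-451549) = -301187246941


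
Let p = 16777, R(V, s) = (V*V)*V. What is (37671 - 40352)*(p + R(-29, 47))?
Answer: 20407772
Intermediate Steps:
R(V, s) = V**3 (R(V, s) = V**2*V = V**3)
(37671 - 40352)*(p + R(-29, 47)) = (37671 - 40352)*(16777 + (-29)**3) = -2681*(16777 - 24389) = -2681*(-7612) = 20407772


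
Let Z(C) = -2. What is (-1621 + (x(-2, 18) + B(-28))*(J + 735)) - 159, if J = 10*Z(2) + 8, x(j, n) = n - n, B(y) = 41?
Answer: 27863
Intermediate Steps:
x(j, n) = 0
J = -12 (J = 10*(-2) + 8 = -20 + 8 = -12)
(-1621 + (x(-2, 18) + B(-28))*(J + 735)) - 159 = (-1621 + (0 + 41)*(-12 + 735)) - 159 = (-1621 + 41*723) - 159 = (-1621 + 29643) - 159 = 28022 - 159 = 27863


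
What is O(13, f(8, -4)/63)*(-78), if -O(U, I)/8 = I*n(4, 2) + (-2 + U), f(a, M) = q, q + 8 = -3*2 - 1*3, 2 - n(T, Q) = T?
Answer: 151216/21 ≈ 7200.8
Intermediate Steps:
n(T, Q) = 2 - T
q = -17 (q = -8 + (-3*2 - 1*3) = -8 + (-6 - 3) = -8 - 9 = -17)
f(a, M) = -17
O(U, I) = 16 - 8*U + 16*I (O(U, I) = -8*(I*(2 - 1*4) + (-2 + U)) = -8*(I*(2 - 4) + (-2 + U)) = -8*(I*(-2) + (-2 + U)) = -8*(-2*I + (-2 + U)) = -8*(-2 + U - 2*I) = 16 - 8*U + 16*I)
O(13, f(8, -4)/63)*(-78) = (16 - 8*13 + 16*(-17/63))*(-78) = (16 - 104 + 16*(-17*1/63))*(-78) = (16 - 104 + 16*(-17/63))*(-78) = (16 - 104 - 272/63)*(-78) = -5816/63*(-78) = 151216/21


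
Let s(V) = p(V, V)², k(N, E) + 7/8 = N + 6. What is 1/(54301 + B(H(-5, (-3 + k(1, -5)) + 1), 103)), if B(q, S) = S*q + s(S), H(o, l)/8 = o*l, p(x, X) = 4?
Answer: 1/37322 ≈ 2.6794e-5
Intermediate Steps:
k(N, E) = 41/8 + N (k(N, E) = -7/8 + (N + 6) = -7/8 + (6 + N) = 41/8 + N)
s(V) = 16 (s(V) = 4² = 16)
H(o, l) = 8*l*o (H(o, l) = 8*(o*l) = 8*(l*o) = 8*l*o)
B(q, S) = 16 + S*q (B(q, S) = S*q + 16 = 16 + S*q)
1/(54301 + B(H(-5, (-3 + k(1, -5)) + 1), 103)) = 1/(54301 + (16 + 103*(8*((-3 + (41/8 + 1)) + 1)*(-5)))) = 1/(54301 + (16 + 103*(8*((-3 + 49/8) + 1)*(-5)))) = 1/(54301 + (16 + 103*(8*(25/8 + 1)*(-5)))) = 1/(54301 + (16 + 103*(8*(33/8)*(-5)))) = 1/(54301 + (16 + 103*(-165))) = 1/(54301 + (16 - 16995)) = 1/(54301 - 16979) = 1/37322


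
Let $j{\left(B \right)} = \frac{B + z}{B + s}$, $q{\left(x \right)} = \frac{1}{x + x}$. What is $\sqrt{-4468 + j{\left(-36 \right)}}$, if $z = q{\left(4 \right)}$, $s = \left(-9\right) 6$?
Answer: $\frac{i \sqrt{16083365}}{60} \approx 66.84 i$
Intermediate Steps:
$s = -54$
$q{\left(x \right)} = \frac{1}{2 x}$
$z = \frac{1}{8}$ ($z = \frac{1}{2 \cdot 4} = \frac{1}{2} \cdot \frac{1}{4} = \frac{1}{8} \approx 0.125$)
$j{\left(B \right)} = \frac{\frac{1}{8} + B}{-54 + B}$ ($j{\left(B \right)} = \frac{B + \frac{1}{8}}{B - 54} = \frac{\frac{1}{8} + B}{-54 + B}$)
$\sqrt{-4468 + j{\left(-36 \right)}} = \sqrt{-4468 + \frac{\frac{1}{8} - 36}{-54 - 36}} = \sqrt{-4468 + \frac{1}{-90} \left(- \frac{287}{8}\right)} = \sqrt{-4468 - - \frac{287}{720}} = \sqrt{-4468 + \frac{287}{720}} = \sqrt{- \frac{3216673}{720}} = \frac{i \sqrt{16083365}}{60}$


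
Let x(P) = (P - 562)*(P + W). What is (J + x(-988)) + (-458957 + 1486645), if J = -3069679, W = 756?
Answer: -1682391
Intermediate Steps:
x(P) = (-562 + P)*(756 + P) (x(P) = (P - 562)*(P + 756) = (-562 + P)*(756 + P))
(J + x(-988)) + (-458957 + 1486645) = (-3069679 + (-424872 + (-988)² + 194*(-988))) + (-458957 + 1486645) = (-3069679 + (-424872 + 976144 - 191672)) + 1027688 = (-3069679 + 359600) + 1027688 = -2710079 + 1027688 = -1682391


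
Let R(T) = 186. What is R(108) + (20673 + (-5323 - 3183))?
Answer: 12353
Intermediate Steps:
R(108) + (20673 + (-5323 - 3183)) = 186 + (20673 + (-5323 - 3183)) = 186 + (20673 - 8506) = 186 + 12167 = 12353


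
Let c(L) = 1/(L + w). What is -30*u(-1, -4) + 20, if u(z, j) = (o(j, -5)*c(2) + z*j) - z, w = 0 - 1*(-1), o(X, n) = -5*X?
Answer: -330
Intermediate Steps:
w = 1 (w = 0 + 1 = 1)
c(L) = 1/(1 + L) (c(L) = 1/(L + 1) = 1/(1 + L))
u(z, j) = -z - 5*j/3 + j*z (u(z, j) = ((-5*j)/(1 + 2) + z*j) - z = (-5*j/3 + j*z) - z = -z - 5*j/3 + j*z)
-30*u(-1, -4) + 20 = -30*(-1*(-1) - 5/3*(-4) - 4*(-1)) + 20 = -30*(1 + 20/3 + 4) + 20 = -30*35/3 + 20 = -350 + 20 = -330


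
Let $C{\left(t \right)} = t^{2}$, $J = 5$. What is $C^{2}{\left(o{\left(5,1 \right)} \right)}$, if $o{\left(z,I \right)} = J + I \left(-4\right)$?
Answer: $1$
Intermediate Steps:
$o{\left(z,I \right)} = 5 - 4 I$ ($o{\left(z,I \right)} = 5 + I \left(-4\right) = 5 - 4 I$)
$C^{2}{\left(o{\left(5,1 \right)} \right)} = \left(\left(5 - 4\right)^{2}\right)^{2} = \left(1^{2}\right)^{2} = 1^{2} = 1$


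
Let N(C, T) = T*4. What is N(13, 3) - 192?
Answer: -180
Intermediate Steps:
N(C, T) = 4*T
N(13, 3) - 192 = 4*3 - 192 = 12 - 192 = -180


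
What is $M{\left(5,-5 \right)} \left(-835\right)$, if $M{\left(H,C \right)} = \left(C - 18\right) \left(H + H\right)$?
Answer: $192050$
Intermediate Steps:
$M{\left(H,C \right)} = 2 H \left(-18 + C\right)$ ($M{\left(H,C \right)} = \left(C - 18\right) 2 H = \left(-18 + C\right) 2 H = 2 H \left(-18 + C\right)$)
$M{\left(5,-5 \right)} \left(-835\right) = 2 \cdot 5 \left(-18 - 5\right) \left(-835\right) = 2 \cdot 5 \left(-23\right) \left(-835\right) = \left(-230\right) \left(-835\right) = 192050$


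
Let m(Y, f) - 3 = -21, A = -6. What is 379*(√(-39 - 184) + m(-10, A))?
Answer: -6822 + 379*I*√223 ≈ -6822.0 + 5659.7*I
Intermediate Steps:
m(Y, f) = -18 (m(Y, f) = 3 - 21 = -18)
379*(√(-39 - 184) + m(-10, A)) = 379*(√(-39 - 184) - 18) = 379*(√(-223) - 18) = 379*(I*√223 - 18) = 379*(-18 + I*√223) = -6822 + 379*I*√223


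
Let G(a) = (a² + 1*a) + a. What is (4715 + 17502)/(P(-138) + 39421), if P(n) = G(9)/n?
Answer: 1021982/1813333 ≈ 0.56359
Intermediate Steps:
G(a) = a² + 2*a (G(a) = (a² + a) + a = (a + a²) + a = a² + 2*a)
P(n) = 99/n (P(n) = (9*(2 + 9))/n = (9*11)/n = 99/n)
(4715 + 17502)/(P(-138) + 39421) = (4715 + 17502)/(99/(-138) + 39421) = 22217/(99*(-1/138) + 39421) = 22217/(-33/46 + 39421) = 22217/(1813333/46) = 22217*(46/1813333) = 1021982/1813333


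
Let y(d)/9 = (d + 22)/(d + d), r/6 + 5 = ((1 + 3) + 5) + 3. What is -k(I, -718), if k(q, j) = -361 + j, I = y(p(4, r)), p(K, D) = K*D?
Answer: 1079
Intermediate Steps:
r = 42 (r = -30 + 6*(((1 + 3) + 5) + 3) = -30 + 6*((4 + 5) + 3) = -30 + 6*(9 + 3) = -30 + 6*12 = -30 + 72 = 42)
p(K, D) = D*K
y(d) = 9*(22 + d)/(2*d) (y(d) = 9*((d + 22)/(d + d)) = 9*((22 + d)/((2*d))) = 9*((22 + d)*(1/(2*d))) = 9*((22 + d)/(2*d)) = 9*(22 + d)/(2*d))
I = 285/56 (I = 9/2 + 99/((42*4)) = 9/2 + 99/168 = 9/2 + 99*(1/168) = 9/2 + 33/56 = 285/56 ≈ 5.0893)
-k(I, -718) = -(-361 - 718) = -1*(-1079) = 1079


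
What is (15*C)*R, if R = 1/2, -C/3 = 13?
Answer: -585/2 ≈ -292.50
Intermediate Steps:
C = -39 (C = -3*13 = -39)
R = ½ ≈ 0.50000
(15*C)*R = (15*(-39))*(½) = -585*½ = -585/2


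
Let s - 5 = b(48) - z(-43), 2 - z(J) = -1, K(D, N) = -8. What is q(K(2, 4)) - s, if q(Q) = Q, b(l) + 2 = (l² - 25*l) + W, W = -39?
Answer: -1073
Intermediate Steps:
b(l) = -41 + l² - 25*l (b(l) = -2 + ((l² - 25*l) - 39) = -2 + (-39 + l² - 25*l) = -41 + l² - 25*l)
z(J) = 3 (z(J) = 2 - 1*(-1) = 2 + 1 = 3)
s = 1065 (s = 5 + ((-41 + 48² - 25*48) - 1*3) = 5 + ((-41 + 2304 - 1200) - 3) = 5 + (1063 - 3) = 5 + 1060 = 1065)
q(K(2, 4)) - s = -8 - 1*1065 = -8 - 1065 = -1073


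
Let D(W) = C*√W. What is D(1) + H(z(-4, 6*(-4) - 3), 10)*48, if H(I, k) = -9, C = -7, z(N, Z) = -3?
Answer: -439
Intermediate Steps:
D(W) = -7*√W
D(1) + H(z(-4, 6*(-4) - 3), 10)*48 = -7*√1 - 9*48 = -7*1 - 432 = -7 - 432 = -439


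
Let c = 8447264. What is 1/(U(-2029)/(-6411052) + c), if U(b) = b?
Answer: 6411052/54155848763757 ≈ 1.1838e-7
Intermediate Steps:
1/(U(-2029)/(-6411052) + c) = 1/(-2029/(-6411052) + 8447264) = 1/(-2029*(-1/6411052) + 8447264) = 1/(2029/6411052 + 8447264) = 1/(54155848763757/6411052) = 6411052/54155848763757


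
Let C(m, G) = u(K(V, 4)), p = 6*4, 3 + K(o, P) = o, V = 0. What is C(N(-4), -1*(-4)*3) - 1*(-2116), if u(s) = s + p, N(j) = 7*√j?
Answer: 2137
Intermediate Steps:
K(o, P) = -3 + o
p = 24
u(s) = 24 + s (u(s) = s + 24 = 24 + s)
C(m, G) = 21 (C(m, G) = 24 + (-3 + 0) = 24 - 3 = 21)
C(N(-4), -1*(-4)*3) - 1*(-2116) = 21 - 1*(-2116) = 21 + 2116 = 2137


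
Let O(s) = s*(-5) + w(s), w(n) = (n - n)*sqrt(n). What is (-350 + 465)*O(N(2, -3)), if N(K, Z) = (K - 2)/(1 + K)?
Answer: 0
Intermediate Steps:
N(K, Z) = (-2 + K)/(1 + K)
w(n) = 0 (w(n) = 0*sqrt(n) = 0)
O(s) = -5*s (O(s) = s*(-5) + 0 = -5*s + 0 = -5*s)
(-350 + 465)*O(N(2, -3)) = (-350 + 465)*(-5*(-2 + 2)/(1 + 2)) = 115*(-5*0/3) = 115*(-5*0) = 115*0 = 0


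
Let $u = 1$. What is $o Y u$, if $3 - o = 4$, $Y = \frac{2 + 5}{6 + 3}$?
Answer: $- \frac{7}{9} \approx -0.77778$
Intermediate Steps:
$Y = \frac{7}{9} \approx 0.77778$
$o = -1$ ($o = 3 - 4 = -1$)
$o Y u = \left(-1\right) \frac{7}{9} \cdot 1 = \left(- \frac{7}{9}\right) 1 = - \frac{7}{9}$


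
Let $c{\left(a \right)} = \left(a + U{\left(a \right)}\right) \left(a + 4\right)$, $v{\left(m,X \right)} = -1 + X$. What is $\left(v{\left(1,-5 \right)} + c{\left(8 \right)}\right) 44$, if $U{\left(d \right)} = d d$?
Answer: $37752$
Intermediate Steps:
$U{\left(d \right)} = d^{2}$
$c{\left(a \right)} = \left(4 + a\right) \left(a + a^{2}\right)$ ($c{\left(a \right)} = \left(a + a^{2}\right) \left(a + 4\right) = \left(a + a^{2}\right) \left(4 + a\right) = \left(4 + a\right) \left(a + a^{2}\right)$)
$\left(v{\left(1,-5 \right)} + c{\left(8 \right)}\right) 44 = \left(\left(-1 - 5\right) + 8 \left(4 + 8^{2} + 5 \cdot 8\right)\right) 44 = \left(-6 + 8 \left(4 + 64 + 40\right)\right) 44 = \left(-6 + 8 \cdot 108\right) 44 = \left(-6 + 864\right) 44 = 858 \cdot 44 = 37752$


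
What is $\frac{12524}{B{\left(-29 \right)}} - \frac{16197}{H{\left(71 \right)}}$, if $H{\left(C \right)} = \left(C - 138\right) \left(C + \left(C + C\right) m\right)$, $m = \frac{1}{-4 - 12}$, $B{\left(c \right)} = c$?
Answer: $- \frac{413278972}{965671} \approx -427.97$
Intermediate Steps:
$m = - \frac{1}{16}$ ($m = \frac{1}{-16} = - \frac{1}{16} \approx -0.0625$)
$H{\left(C \right)} = \frac{7 C \left(-138 + C\right)}{8}$ ($H{\left(C \right)} = \left(C - 138\right) \left(C + \left(C + C\right) \left(- \frac{1}{16}\right)\right) = \left(-138 + C\right) \left(C + 2 C \left(- \frac{1}{16}\right)\right) = \left(-138 + C\right) \left(C - \frac{C}{8}\right) = \left(-138 + C\right) \frac{7 C}{8} = \frac{7 C \left(-138 + C\right)}{8}$)
$\frac{12524}{B{\left(-29 \right)}} - \frac{16197}{H{\left(71 \right)}} = \frac{12524}{-29} - \frac{16197}{\frac{7}{8} \cdot 71 \left(-138 + 71\right)} = 12524 \left(- \frac{1}{29}\right) - \frac{16197}{\frac{7}{8} \cdot 71 \left(-67\right)} = - \frac{12524}{29} - \frac{16197}{- \frac{33299}{8}} = - \frac{12524}{29} - - \frac{129576}{33299} = - \frac{12524}{29} + \frac{129576}{33299} = - \frac{413278972}{965671}$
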